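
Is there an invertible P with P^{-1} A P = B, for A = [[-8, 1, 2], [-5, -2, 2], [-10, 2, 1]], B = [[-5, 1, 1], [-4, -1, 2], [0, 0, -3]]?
Yes.

Two matrices over a field are similar if and only if they have the same invariant factors.

Both A and B have characteristic polynomial (x + 3)^3 and minimal polynomial (x + 3)^2. Computing further, both have invariant factors x + 3, (x + 3)^2. Hence A and B are similar.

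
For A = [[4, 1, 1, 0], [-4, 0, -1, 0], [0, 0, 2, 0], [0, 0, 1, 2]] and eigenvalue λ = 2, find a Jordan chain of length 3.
We seek v_1 ∈ ker((A - 2I)^3) \ ker((A - 2I)^2), then set v_{i+1} = (A - 2I) v_i.

One such chain is v_1 = [[0, 0, 1, 0]]^T, v_2 = [[1, -1, 0, 1]]^T, v_3 = [[1, -2, 0, 0]]^T. Check: (A - 2I) v_3 = [[0, 0, 0, 0]]^T = 0.

v_1 = [[0, 0, 1, 0]]^T, v_2 = [[1, -1, 0, 1]]^T, v_3 = [[1, -2, 0, 0]]^T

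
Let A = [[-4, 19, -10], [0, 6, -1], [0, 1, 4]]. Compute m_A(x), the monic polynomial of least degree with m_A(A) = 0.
m_A(x) = (x - 5)^2(x + 4)

The characteristic polynomial factors as (x - 5)^2(x + 4). The minimal polynomial is ∏(x - λ)^{k_λ} where k_λ is the size of the largest Jordan block at λ.

For λ = -4: rank(A + 4I) = 2, and the largest Jordan block has size 1 (the smallest k with rank((A + 4I)^k) = rank((A + 4I)^(k+1))).
For λ = 5: rank(A - 5I) = 2, and the largest Jordan block has size 2 (the smallest k with rank((A - 5I)^k) = rank((A - 5I)^(k+1))).

So m_A(x) = (x - 5)^2(x + 4).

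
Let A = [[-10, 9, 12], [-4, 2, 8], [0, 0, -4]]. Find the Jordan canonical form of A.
The characteristic polynomial is det(xI - A) = (x + 4)^3, so the eigenvalues are -4 (algebraic multiplicity 3).

For λ = -4: rank(A + 4I) = 1, rank((A + 4I)^2) = 0. The eigenspace has dimension 3 - 1 = 2, so there are 2 Jordan blocks; the rank sequence gives block sizes [2, 1].

Assembling the blocks gives the Jordan form J above.

J = [[-4, 1, 0], [0, -4, 0], [0, 0, -4]]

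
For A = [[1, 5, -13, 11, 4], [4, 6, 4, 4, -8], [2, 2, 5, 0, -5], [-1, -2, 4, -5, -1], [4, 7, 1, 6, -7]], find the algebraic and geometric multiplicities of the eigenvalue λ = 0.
algebraic multiplicity 5, geometric multiplicity 2

The characteristic polynomial is x^5, so the factor x appears with exponent 5: the algebraic multiplicity is 5.

rank(A) = 3, so the eigenspace has dimension 5 - 3 = 2: the geometric multiplicity is 2.

Since 2 < 5, A is not diagonalizable.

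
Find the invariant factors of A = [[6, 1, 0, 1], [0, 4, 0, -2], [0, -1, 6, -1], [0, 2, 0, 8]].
The Jordan structure of A has elementary divisors (x - 6)^2, (x - 6), (x - 6). Arranging the block sizes at each eigenvalue in decreasing order and taking row products gives the invariant factors.

Invariant factors (smallest first, each dividing the next): x - 6, x - 6, (x - 6)^2.

Check: the last factor (x - 6)^2 is the minimal polynomial, and the product (x - 6)^4 is the characteristic polynomial.

x - 6, x - 6, (x - 6)^2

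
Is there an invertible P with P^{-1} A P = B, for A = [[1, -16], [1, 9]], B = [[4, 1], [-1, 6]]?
Two matrices over a field are similar if and only if they have the same invariant factors.

Both A and B have characteristic polynomial (x - 5)^2 and minimal polynomial (x - 5)^2. Computing further, both have invariant factors (x - 5)^2. Hence A and B are similar.

Yes.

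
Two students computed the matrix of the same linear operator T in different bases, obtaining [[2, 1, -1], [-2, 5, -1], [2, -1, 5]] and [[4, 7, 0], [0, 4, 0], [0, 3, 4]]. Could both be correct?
Two matrices over a field are similar if and only if they have the same invariant factors.

Both A and B have characteristic polynomial (x - 4)^3 and minimal polynomial (x - 4)^2. Computing further, both have invariant factors x - 4, (x - 4)^2. Hence A and B are similar.

Yes.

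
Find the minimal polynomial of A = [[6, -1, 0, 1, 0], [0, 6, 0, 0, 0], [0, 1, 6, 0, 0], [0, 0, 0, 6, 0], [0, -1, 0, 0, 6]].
The characteristic polynomial factors as (x - 6)^5. The minimal polynomial is ∏(x - λ)^{k_λ} where k_λ is the size of the largest Jordan block at λ.

For λ = 6: rank(A - 6I) = 2, and the largest Jordan block has size 2 (the smallest k with rank((A - 6I)^k) = rank((A - 6I)^(k+1))).

So m_A(x) = (x - 6)^2.

m_A(x) = (x - 6)^2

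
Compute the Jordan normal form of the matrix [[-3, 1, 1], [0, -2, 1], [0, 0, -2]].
The characteristic polynomial is det(xI - A) = (x + 2)^2(x + 3), so the eigenvalues are -3 (algebraic multiplicity 1), -2 (algebraic multiplicity 2).

For λ = -3: algebraic multiplicity 1 gives one 1×1 block.

For λ = -2: rank(A + 2I) = 2, rank((A + 2I)^2) = 1. The eigenspace has dimension 3 - 2 = 1, so there is 1 Jordan block; the rank sequence gives block sizes [2].

Assembling the blocks gives the Jordan form J above.

J = [[-3, 0, 0], [0, -2, 1], [0, 0, -2]]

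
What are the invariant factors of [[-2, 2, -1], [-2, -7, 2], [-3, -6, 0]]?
x + 3, (x + 3)^2

The Jordan structure of A has elementary divisors (x + 3)^2, (x + 3). Arranging the block sizes at each eigenvalue in decreasing order and taking row products gives the invariant factors.

Invariant factors (smallest first, each dividing the next): x + 3, (x + 3)^2.

Check: the last factor (x + 3)^2 is the minimal polynomial, and the product (x + 3)^3 is the characteristic polynomial.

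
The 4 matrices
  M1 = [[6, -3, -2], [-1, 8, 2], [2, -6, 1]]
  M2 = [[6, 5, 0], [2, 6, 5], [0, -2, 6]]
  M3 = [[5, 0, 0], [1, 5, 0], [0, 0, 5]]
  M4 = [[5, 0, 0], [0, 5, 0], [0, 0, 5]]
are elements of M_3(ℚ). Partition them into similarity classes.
3 classes: {M1, M3}, {M2}, {M4}

Characteristic polynomials: χ_{M1} = (x - 5)^3, χ_{M2} = (x - 6)^3, χ_{M3} = (x - 5)^3, χ_{M4} = (x - 5)^3.

{M1, M3}: invariant factors x - 5, (x - 5)^2.

{M2}: invariant factors (x - 6)^3.

{M4}: invariant factors x - 5, x - 5, x - 5.

Matrices are similar if and only if their invariant-factor lists agree; the partition into similarity classes is {M1, M3}, {M2}, {M4}.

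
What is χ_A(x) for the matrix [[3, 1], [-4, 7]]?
χ_A(x) = (x - 5)^2

xI - A = [[x - 3, -1], [4, x - 7]].

Expanding det(xI - A) along the first row:
det(xI - A) = + (x - 3)·det([[x - 7]]) - (-1)·det([[4]]).

Evaluating gives χ_A(x) = x^2 - 10x + 25 = (x - 5)^2.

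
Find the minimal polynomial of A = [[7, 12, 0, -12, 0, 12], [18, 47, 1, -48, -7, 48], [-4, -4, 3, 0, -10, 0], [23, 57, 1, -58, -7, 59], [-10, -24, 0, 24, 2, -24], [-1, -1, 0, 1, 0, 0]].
The characteristic polynomial factors as (x - 2)(x - 1)^4(x + 5). The minimal polynomial is ∏(x - λ)^{k_λ} where k_λ is the size of the largest Jordan block at λ.

For λ = -5: rank(A + 5I) = 5, and the largest Jordan block has size 1 (the smallest k with rank((A + 5I)^k) = rank((A + 5I)^(k+1))).
For λ = 1: rank(A - I) = 4, and the largest Jordan block has size 2 (the smallest k with rank((A - I)^k) = rank((A - I)^(k+1))).
For λ = 2: rank(A - 2I) = 5, and the largest Jordan block has size 1 (the smallest k with rank((A - 2I)^k) = rank((A - 2I)^(k+1))).

So m_A(x) = (x - 2)(x - 1)^2(x + 5).

m_A(x) = (x - 2)(x - 1)^2(x + 5)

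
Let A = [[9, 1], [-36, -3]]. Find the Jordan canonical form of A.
The characteristic polynomial is det(xI - A) = (x - 3)^2, so the eigenvalues are 3 (algebraic multiplicity 2).

For λ = 3: rank(A - 3I) = 1, rank((A - 3I)^2) = 0. The eigenspace has dimension 2 - 1 = 1, so there is 1 Jordan block; the rank sequence gives block sizes [2].

Assembling the blocks gives the Jordan form J above.

J = [[3, 1], [0, 3]]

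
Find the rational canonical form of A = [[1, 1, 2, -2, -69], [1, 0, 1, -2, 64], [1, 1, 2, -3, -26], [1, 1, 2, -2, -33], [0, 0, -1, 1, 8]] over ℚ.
R = [[0, 0, 0, 0, -36], [1, 0, 0, 0, 36], [0, 1, 0, 0, -11], [0, 0, 1, 0, -17], [0, 0, 0, 1, 9]]

The invariant factors of A (the non-unit diagonal entries of the Smith normal form of xI - A over ℚ[x]) are (x - 6)(x - 3)(x^3 - x + 2), each dividing the next. The characteristic polynomial is their product, (x - 6)(x - 3)(x^3 - x + 2).

The rational canonical form is the block-diagonal matrix of companion matrices C(f_i):
R = [[0, 0, 0, 0, -36], [1, 0, 0, 0, 36], [0, 1, 0, 0, -11], [0, 0, 1, 0, -17], [0, 0, 0, 1, 9]].

Note the characteristic polynomial does not split into linear factors over ℚ, so A has no Jordan form over ℚ; the rational canonical form exists over any field.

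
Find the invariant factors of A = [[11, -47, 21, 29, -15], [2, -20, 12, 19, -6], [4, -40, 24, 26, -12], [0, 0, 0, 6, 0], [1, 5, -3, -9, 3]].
The Jordan structure of A has elementary divisors x, (x - 6)^3, (x - 6). Arranging the block sizes at each eigenvalue in decreasing order and taking row products gives the invariant factors.

Invariant factors (smallest first, each dividing the next): x - 6, x(x - 6)^3.

Check: the last factor x(x - 6)^3 is the minimal polynomial, and the product x(x - 6)^4 is the characteristic polynomial.

x - 6, x(x - 6)^3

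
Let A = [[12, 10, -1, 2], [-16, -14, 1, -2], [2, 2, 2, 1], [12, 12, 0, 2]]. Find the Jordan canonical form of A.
J = [[-4, 0, 0, 0], [0, 2, 1, 0], [0, 0, 2, 1], [0, 0, 0, 2]]

The characteristic polynomial is det(xI - A) = (x - 2)^3(x + 4), so the eigenvalues are -4 (algebraic multiplicity 1), 2 (algebraic multiplicity 3).

For λ = -4: algebraic multiplicity 1 gives one 1×1 block.

For λ = 2: rank(A - 2I) = 3, rank((A - 2I)^2) = 2, rank((A - 2I)^3) = 1. The eigenspace has dimension 4 - 3 = 1, so there is 1 Jordan block; the rank sequence gives block sizes [3].

Assembling the blocks gives the Jordan form J above.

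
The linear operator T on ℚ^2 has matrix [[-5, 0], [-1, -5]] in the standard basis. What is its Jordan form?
The characteristic polynomial is det(xI - A) = (x + 5)^2, so the eigenvalues are -5 (algebraic multiplicity 2).

For λ = -5: rank(A + 5I) = 1, rank((A + 5I)^2) = 0. The eigenspace has dimension 2 - 1 = 1, so there is 1 Jordan block; the rank sequence gives block sizes [2].

Assembling the blocks gives the Jordan form J above.

J = [[-5, 1], [0, -5]]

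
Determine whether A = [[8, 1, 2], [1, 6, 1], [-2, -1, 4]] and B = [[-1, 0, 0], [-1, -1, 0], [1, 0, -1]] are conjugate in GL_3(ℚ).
trace(A) = 18 but trace(B) = -3. The trace is a similarity invariant, so A and B are not similar.

No.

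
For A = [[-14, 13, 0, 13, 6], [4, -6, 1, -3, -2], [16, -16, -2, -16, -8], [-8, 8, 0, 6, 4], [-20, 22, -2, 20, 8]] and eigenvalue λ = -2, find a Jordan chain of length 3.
We seek v_1 ∈ ker((A + 2I)^3) \ ker((A + 2I)^2), then set v_{i+1} = (A + 2I) v_i.

One such chain is v_1 = [[0, -1, 0, 1, 0]]^T, v_2 = [[0, 1, 0, 0, -2]]^T, v_3 = [[1, 0, 0, 0, 2]]^T. Check: (A + 2I) v_3 = [[0, 0, 0, 0, 0]]^T = 0.

v_1 = [[0, -1, 0, 1, 0]]^T, v_2 = [[0, 1, 0, 0, -2]]^T, v_3 = [[1, 0, 0, 0, 2]]^T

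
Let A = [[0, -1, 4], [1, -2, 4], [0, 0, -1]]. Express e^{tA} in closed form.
e^{tA} = [[(t + 1)*e^{-t}, -t*e^{-t}, 4*t*e^{-t}], [t*e^{-t}, (1 - t)*e^{-t}, 4*t*e^{-t}], [0, 0, e^{-t}]]

A has Jordan form J = [[-1, 1, 0], [0, -1, 0], [0, 0, -1]] with A = PJP^{-1}, so e^{tA} = P e^{tJ} P^{-1}.

For a Jordan block J_k(λ), e^{tJ_k(λ)} = e^{λt} · (I + tN + t^2 N^2/2! + ... + t^{k-1} N^{k-1}/(k-1)!) where N is the nilpotent superdiagonal part.

Assembling the blocks and conjugating back gives the entries of e^{tA} as shown above.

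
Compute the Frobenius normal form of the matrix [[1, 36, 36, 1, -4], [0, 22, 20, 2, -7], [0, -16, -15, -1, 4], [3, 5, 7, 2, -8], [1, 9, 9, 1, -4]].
R = [[0, 0, 0, 0, 27], [1, 0, 0, 0, 9], [0, 1, 0, 0, -15], [0, 0, 1, 0, -6], [0, 0, 0, 1, 6]]

The invariant factors of A (the non-unit diagonal entries of the Smith normal form of xI - A over ℚ[x]) are (x - 3)^2(x^3 - 3x - 3), each dividing the next. The characteristic polynomial is their product, (x - 3)^2(x^3 - 3x - 3).

The rational canonical form is the block-diagonal matrix of companion matrices C(f_i):
R = [[0, 0, 0, 0, 27], [1, 0, 0, 0, 9], [0, 1, 0, 0, -15], [0, 0, 1, 0, -6], [0, 0, 0, 1, 6]].

Note the characteristic polynomial does not split into linear factors over ℚ, so A has no Jordan form over ℚ; the rational canonical form exists over any field.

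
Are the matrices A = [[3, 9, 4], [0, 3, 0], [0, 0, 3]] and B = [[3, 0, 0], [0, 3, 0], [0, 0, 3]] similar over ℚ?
Both have characteristic polynomial (x - 3)^3, but the minimal polynomial of A is (x - 3)^2 while the minimal polynomial of B is x - 3. The minimal polynomial is a similarity invariant, so A and B are not similar.

No.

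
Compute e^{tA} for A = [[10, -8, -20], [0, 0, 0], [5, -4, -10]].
A has Jordan form J = [[0, 1, 0], [0, 0, 0], [0, 0, 0]] with A = PJP^{-1}, so e^{tA} = P e^{tJ} P^{-1}.

For a Jordan block J_k(λ), e^{tJ_k(λ)} = e^{λt} · (I + tN + t^2 N^2/2! + ... + t^{k-1} N^{k-1}/(k-1)!) where N is the nilpotent superdiagonal part.

Assembling the blocks and conjugating back gives the entries of e^{tA} as shown above.

e^{tA} = [[10*t + 1, -8*t, -20*t], [0, 1, 0], [5*t, -4*t, 1 - 10*t]]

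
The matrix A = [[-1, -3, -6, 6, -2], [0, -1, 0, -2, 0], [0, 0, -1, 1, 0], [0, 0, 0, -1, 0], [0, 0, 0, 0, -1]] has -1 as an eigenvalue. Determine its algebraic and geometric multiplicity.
algebraic multiplicity 5, geometric multiplicity 3

The characteristic polynomial is (x + 1)^5, so the factor x + 1 appears with exponent 5: the algebraic multiplicity is 5.

rank(A + I) = 2, so the eigenspace has dimension 5 - 2 = 3: the geometric multiplicity is 3.

Since 3 < 5, A is not diagonalizable.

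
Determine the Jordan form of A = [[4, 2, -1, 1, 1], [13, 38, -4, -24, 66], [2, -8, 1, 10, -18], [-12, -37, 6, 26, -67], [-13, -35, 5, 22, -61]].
J = [[-4, 0, 0, 0, 0], [0, 1, 1, 0, 0], [0, 0, 1, 0, 0], [0, 0, 0, 5, 1], [0, 0, 0, 0, 5]]

The characteristic polynomial is det(xI - A) = (x - 5)^2(x - 1)^2(x + 4), so the eigenvalues are -4 (algebraic multiplicity 1), 1 (algebraic multiplicity 2), 5 (algebraic multiplicity 2).

For λ = -4: algebraic multiplicity 1 gives one 1×1 block.

For λ = 1: rank(A - I) = 4, rank((A - I)^2) = 3. The eigenspace has dimension 5 - 4 = 1, so there is 1 Jordan block; the rank sequence gives block sizes [2].

For λ = 5: rank(A - 5I) = 4, rank((A - 5I)^2) = 3. The eigenspace has dimension 5 - 4 = 1, so there is 1 Jordan block; the rank sequence gives block sizes [2].

Assembling the blocks gives the Jordan form J above.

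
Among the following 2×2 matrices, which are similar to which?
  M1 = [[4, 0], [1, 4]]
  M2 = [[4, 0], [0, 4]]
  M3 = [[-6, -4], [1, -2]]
Characteristic polynomials: χ_{M1} = (x - 4)^2, χ_{M2} = (x - 4)^2, χ_{M3} = (x + 4)^2.

{M1}: invariant factors (x - 4)^2.

{M2}: invariant factors x - 4, x - 4.

{M3}: invariant factors (x + 4)^2.

Matrices are similar if and only if their invariant-factor lists agree; the partition into similarity classes is {M1}, {M2}, {M3}.

3 classes: {M1}, {M2}, {M3}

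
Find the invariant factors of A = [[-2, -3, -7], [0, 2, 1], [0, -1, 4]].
(x - 3)^2(x + 2)

The Jordan structure of A has elementary divisors (x + 2), (x - 3)^2. Arranging the block sizes at each eigenvalue in decreasing order and taking row products gives the invariant factors.

Invariant factors (smallest first, each dividing the next): (x - 3)^2(x + 2).

Check: the last factor (x - 3)^2(x + 2) is the minimal polynomial, and the product (x - 3)^2(x + 2) is the characteristic polynomial.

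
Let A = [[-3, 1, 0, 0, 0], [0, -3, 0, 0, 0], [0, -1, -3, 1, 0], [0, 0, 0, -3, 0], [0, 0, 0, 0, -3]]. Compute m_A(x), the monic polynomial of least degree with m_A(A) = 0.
m_A(x) = (x + 3)^2

The characteristic polynomial factors as (x + 3)^5. The minimal polynomial is ∏(x - λ)^{k_λ} where k_λ is the size of the largest Jordan block at λ.

For λ = -3: rank(A + 3I) = 2, and the largest Jordan block has size 2 (the smallest k with rank((A + 3I)^k) = rank((A + 3I)^(k+1))).

So m_A(x) = (x + 3)^2.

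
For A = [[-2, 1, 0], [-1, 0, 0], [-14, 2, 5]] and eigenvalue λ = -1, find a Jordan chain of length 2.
We seek v_1 ∈ ker((A + I)^2) \ ker(A + I), then set v_{i+1} = (A + I) v_i.

One such chain is v_1 = [[0, 1, 0]]^T, v_2 = [[1, 1, 2]]^T. Check: (A + I) v_2 = [[0, 0, 0]]^T = 0.

v_1 = [[0, 1, 0]]^T, v_2 = [[1, 1, 2]]^T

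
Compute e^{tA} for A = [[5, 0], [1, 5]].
e^{tA} = [[e^{5*t}, 0], [t*e^{5*t}, e^{5*t}]]

A has Jordan form J = [[5, 1], [0, 5]] with A = PJP^{-1}, so e^{tA} = P e^{tJ} P^{-1}.

For a Jordan block J_k(λ), e^{tJ_k(λ)} = e^{λt} · (I + tN + t^2 N^2/2! + ... + t^{k-1} N^{k-1}/(k-1)!) where N is the nilpotent superdiagonal part.

Assembling the blocks and conjugating back gives the entries of e^{tA} as shown above.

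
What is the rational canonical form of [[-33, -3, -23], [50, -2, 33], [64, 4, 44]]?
The invariant factors of A (the non-unit diagonal entries of the Smith normal form of xI - A over ℚ[x]) are (x - 5)(x^2 - 4x - 4), each dividing the next. The characteristic polynomial is their product, (x - 5)(x^2 - 4x - 4).

The rational canonical form is the block-diagonal matrix of companion matrices C(f_i):
R = [[0, 0, -20], [1, 0, -16], [0, 1, 9]].

Note the characteristic polynomial does not split into linear factors over ℚ, so A has no Jordan form over ℚ; the rational canonical form exists over any field.

R = [[0, 0, -20], [1, 0, -16], [0, 1, 9]]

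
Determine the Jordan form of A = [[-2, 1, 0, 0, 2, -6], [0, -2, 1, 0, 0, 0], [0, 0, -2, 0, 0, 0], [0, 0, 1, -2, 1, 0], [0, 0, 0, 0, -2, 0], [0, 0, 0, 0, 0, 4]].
J = [[-2, 1, 0, 0, 0, 0], [0, -2, 1, 0, 0, 0], [0, 0, -2, 0, 0, 0], [0, 0, 0, -2, 1, 0], [0, 0, 0, 0, -2, 0], [0, 0, 0, 0, 0, 4]]

The characteristic polynomial is det(xI - A) = (x - 4)(x + 2)^5, so the eigenvalues are -2 (algebraic multiplicity 5), 4 (algebraic multiplicity 1).

For λ = -2: rank(A + 2I) = 4, rank((A + 2I)^2) = 2, rank((A + 2I)^3) = 1. The eigenspace has dimension 6 - 4 = 2, so there are 2 Jordan blocks; the rank sequence gives block sizes [3, 2].

For λ = 4: algebraic multiplicity 1 gives one 1×1 block.

Assembling the blocks gives the Jordan form J above.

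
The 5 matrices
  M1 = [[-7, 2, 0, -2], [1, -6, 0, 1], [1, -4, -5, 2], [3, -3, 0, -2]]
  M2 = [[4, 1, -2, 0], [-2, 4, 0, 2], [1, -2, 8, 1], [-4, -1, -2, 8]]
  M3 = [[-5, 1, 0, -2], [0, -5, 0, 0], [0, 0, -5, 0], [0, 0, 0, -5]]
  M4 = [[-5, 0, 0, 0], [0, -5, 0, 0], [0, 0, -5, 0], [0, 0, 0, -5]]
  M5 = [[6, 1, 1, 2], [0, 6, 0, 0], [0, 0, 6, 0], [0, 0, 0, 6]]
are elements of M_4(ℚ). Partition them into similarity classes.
Characteristic polynomials: χ_{M1} = (x + 5)^4, χ_{M2} = (x - 6)^4, χ_{M3} = (x + 5)^4, χ_{M4} = (x + 5)^4, χ_{M5} = (x - 6)^4.

{M1}: invariant factors (x + 5)^2, (x + 5)^2.

{M2}: invariant factors (x - 6)^2, (x - 6)^2.

{M3}: invariant factors x + 5, x + 5, (x + 5)^2.

{M4}: invariant factors x + 5, x + 5, x + 5, x + 5.

{M5}: invariant factors x - 6, x - 6, (x - 6)^2.

Matrices are similar if and only if their invariant-factor lists agree; the partition into similarity classes is {M1}, {M2}, {M3}, {M4}, {M5}.

5 classes: {M1}, {M2}, {M3}, {M4}, {M5}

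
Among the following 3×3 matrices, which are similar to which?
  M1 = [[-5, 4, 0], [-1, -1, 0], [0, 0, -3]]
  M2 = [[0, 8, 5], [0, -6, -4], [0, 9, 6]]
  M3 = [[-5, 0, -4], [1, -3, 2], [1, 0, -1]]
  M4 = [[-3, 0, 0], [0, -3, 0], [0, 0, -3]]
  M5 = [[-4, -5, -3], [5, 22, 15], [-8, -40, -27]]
Characteristic polynomials: χ_{M1} = (x + 3)^3, χ_{M2} = x^3, χ_{M3} = (x + 3)^3, χ_{M4} = (x + 3)^3, χ_{M5} = (x + 3)^3.

{M1, M3, M5}: invariant factors x + 3, (x + 3)^2.

{M2}: invariant factors x^3.

{M4}: invariant factors x + 3, x + 3, x + 3.

Matrices are similar if and only if their invariant-factor lists agree; the partition into similarity classes is {M1, M3, M5}, {M2}, {M4}.

3 classes: {M1, M3, M5}, {M2}, {M4}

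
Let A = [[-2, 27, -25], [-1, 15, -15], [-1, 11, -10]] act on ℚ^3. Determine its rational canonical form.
R = [[0, 0, 5], [1, 0, -7], [0, 1, 3]]

The invariant factors of A (the non-unit diagonal entries of the Smith normal form of xI - A over ℚ[x]) are (x - 1)(x^2 - 2x + 5), each dividing the next. The characteristic polynomial is their product, (x - 1)(x^2 - 2x + 5).

The rational canonical form is the block-diagonal matrix of companion matrices C(f_i):
R = [[0, 0, 5], [1, 0, -7], [0, 1, 3]].

Note the characteristic polynomial does not split into linear factors over ℚ, so A has no Jordan form over ℚ; the rational canonical form exists over any field.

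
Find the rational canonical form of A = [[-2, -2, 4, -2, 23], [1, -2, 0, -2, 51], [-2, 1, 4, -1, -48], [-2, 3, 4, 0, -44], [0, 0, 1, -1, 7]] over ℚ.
The invariant factors of A (the non-unit diagonal entries of the Smith normal form of xI - A over ℚ[x]) are (x - 3)^2(x + 1)(x^2 - 2x - 5), each dividing the next. The characteristic polynomial is their product, (x - 3)^2(x + 1)(x^2 - 2x - 5).

The rational canonical form is the block-diagonal matrix of companion matrices C(f_i):
R = [[0, 0, 0, 0, 45], [1, 0, 0, 0, 33], [0, 1, 0, 0, -28], [0, 0, 1, 0, -8], [0, 0, 0, 1, 7]].

Note the characteristic polynomial does not split into linear factors over ℚ, so A has no Jordan form over ℚ; the rational canonical form exists over any field.

R = [[0, 0, 0, 0, 45], [1, 0, 0, 0, 33], [0, 1, 0, 0, -28], [0, 0, 1, 0, -8], [0, 0, 0, 1, 7]]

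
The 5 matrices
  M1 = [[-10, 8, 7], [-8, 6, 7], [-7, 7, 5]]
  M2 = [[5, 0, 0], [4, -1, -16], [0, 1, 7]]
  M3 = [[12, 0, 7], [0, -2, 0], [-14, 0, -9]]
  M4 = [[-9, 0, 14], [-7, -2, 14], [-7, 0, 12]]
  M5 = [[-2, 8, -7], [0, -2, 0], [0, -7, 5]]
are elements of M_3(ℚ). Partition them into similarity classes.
3 classes: {M1, M5}, {M2}, {M3, M4}

Characteristic polynomials: χ_{M1} = (x - 5)(x + 2)^2, χ_{M2} = (x - 5)(x - 3)^2, χ_{M3} = (x - 5)(x + 2)^2, χ_{M4} = (x - 5)(x + 2)^2, χ_{M5} = (x - 5)(x + 2)^2.

{M1, M5}: invariant factors (x - 5)(x + 2)^2.

{M2}: invariant factors (x - 5)(x - 3)^2.

{M3, M4}: invariant factors x + 2, (x - 5)(x + 2).

Matrices are similar if and only if their invariant-factor lists agree; the partition into similarity classes is {M1, M5}, {M2}, {M3, M4}.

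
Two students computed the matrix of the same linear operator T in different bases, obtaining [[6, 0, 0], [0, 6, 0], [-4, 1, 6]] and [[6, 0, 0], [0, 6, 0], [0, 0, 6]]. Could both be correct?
Both have characteristic polynomial (x - 6)^3, but the minimal polynomial of A is (x - 6)^2 while the minimal polynomial of B is x - 6. The minimal polynomial is a similarity invariant, so A and B are not similar.

No.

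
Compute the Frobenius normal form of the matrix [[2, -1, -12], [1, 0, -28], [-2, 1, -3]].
R = [[0, 0, -15], [1, 0, 1], [0, 1, -1]]

The invariant factors of A (the non-unit diagonal entries of the Smith normal form of xI - A over ℚ[x]) are (x + 3)(x^2 - 2x + 5), each dividing the next. The characteristic polynomial is their product, (x + 3)(x^2 - 2x + 5).

The rational canonical form is the block-diagonal matrix of companion matrices C(f_i):
R = [[0, 0, -15], [1, 0, 1], [0, 1, -1]].

Note the characteristic polynomial does not split into linear factors over ℚ, so A has no Jordan form over ℚ; the rational canonical form exists over any field.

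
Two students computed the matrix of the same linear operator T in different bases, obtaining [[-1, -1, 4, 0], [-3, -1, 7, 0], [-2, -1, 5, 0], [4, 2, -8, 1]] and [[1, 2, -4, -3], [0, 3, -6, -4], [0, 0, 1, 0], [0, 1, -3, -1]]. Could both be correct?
Two matrices over a field are similar if and only if they have the same invariant factors.

Both A and B have characteristic polynomial (x - 1)^4 and minimal polynomial (x - 1)^3. Computing further, both have invariant factors x - 1, (x - 1)^3. Hence A and B are similar.

Yes.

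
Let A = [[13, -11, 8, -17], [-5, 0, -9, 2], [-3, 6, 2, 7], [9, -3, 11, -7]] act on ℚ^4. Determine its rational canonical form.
The invariant factors of A (the non-unit diagonal entries of the Smith normal form of xI - A over ℚ[x]) are x^2 - 4x + 5, x^2 - 4x + 5, each dividing the next. The characteristic polynomial is their product, (x^2 - 4x + 5)^2.

The rational canonical form is the block-diagonal matrix of companion matrices C(f_i):
R = [[0, -5, 0, 0], [1, 4, 0, 0], [0, 0, 0, -5], [0, 0, 1, 4]].

Note the characteristic polynomial does not split into linear factors over ℚ, so A has no Jordan form over ℚ; the rational canonical form exists over any field.

R = [[0, -5, 0, 0], [1, 4, 0, 0], [0, 0, 0, -5], [0, 0, 1, 4]]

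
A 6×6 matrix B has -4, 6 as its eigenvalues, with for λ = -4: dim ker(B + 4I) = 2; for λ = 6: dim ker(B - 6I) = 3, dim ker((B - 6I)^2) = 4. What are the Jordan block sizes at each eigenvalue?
Jordan blocks: (-4, 1), (-4, 1), (6, 2), (6, 1), (6, 1)

λ = -4: successive nullity increments [2] count blocks of size ≥ k; block sizes are [1, 1].
λ = 6: successive nullity increments [3, 1] count blocks of size ≥ k; block sizes are [2, 1, 1].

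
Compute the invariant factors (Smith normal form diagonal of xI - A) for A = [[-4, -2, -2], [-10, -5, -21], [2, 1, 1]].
x(x + 4)^2

The Jordan structure of A has elementary divisors (x + 4)^2, x. Arranging the block sizes at each eigenvalue in decreasing order and taking row products gives the invariant factors.

Invariant factors (smallest first, each dividing the next): x(x + 4)^2.

Check: the last factor x(x + 4)^2 is the minimal polynomial, and the product x(x + 4)^2 is the characteristic polynomial.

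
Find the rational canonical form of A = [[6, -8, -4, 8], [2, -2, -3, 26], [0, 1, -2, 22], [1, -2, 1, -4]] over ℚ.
R = [[0, 0, 0, -36], [1, 0, 0, -12], [0, 1, 0, -13], [0, 0, 1, -2]]

The invariant factors of A (the non-unit diagonal entries of the Smith normal form of xI - A over ℚ[x]) are (x^2 + x + 6)^2, each dividing the next. The characteristic polynomial is their product, (x^2 + x + 6)^2.

The rational canonical form is the block-diagonal matrix of companion matrices C(f_i):
R = [[0, 0, 0, -36], [1, 0, 0, -12], [0, 1, 0, -13], [0, 0, 1, -2]].

Note the characteristic polynomial does not split into linear factors over ℚ, so A has no Jordan form over ℚ; the rational canonical form exists over any field.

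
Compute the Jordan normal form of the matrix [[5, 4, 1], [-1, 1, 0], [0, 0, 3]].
The characteristic polynomial is det(xI - A) = (x - 3)^3, so the eigenvalues are 3 (algebraic multiplicity 3).

For λ = 3: rank(A - 3I) = 2, rank((A - 3I)^2) = 1, rank((A - 3I)^3) = 0. The eigenspace has dimension 3 - 2 = 1, so there is 1 Jordan block; the rank sequence gives block sizes [3].

Assembling the blocks gives the Jordan form J above.

J = [[3, 1, 0], [0, 3, 1], [0, 0, 3]]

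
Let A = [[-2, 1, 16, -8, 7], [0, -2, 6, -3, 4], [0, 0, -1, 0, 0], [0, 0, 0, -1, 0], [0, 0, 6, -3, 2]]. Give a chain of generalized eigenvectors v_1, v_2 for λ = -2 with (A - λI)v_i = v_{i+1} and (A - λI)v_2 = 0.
v_1 = [[2, 1, 0, 0, 0]]^T, v_2 = [[1, 0, 0, 0, 0]]^T

We seek v_1 ∈ ker((A + 2I)^2) \ ker(A + 2I), then set v_{i+1} = (A + 2I) v_i.

One such chain is v_1 = [[2, 1, 0, 0, 0]]^T, v_2 = [[1, 0, 0, 0, 0]]^T. Check: (A + 2I) v_2 = [[0, 0, 0, 0, 0]]^T = 0.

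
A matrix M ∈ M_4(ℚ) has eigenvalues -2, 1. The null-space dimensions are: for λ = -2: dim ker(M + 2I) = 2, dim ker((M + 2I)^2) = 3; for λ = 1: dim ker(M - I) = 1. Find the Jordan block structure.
λ = -2: successive nullity increments [2, 1] count blocks of size ≥ k; block sizes are [2, 1].
λ = 1: successive nullity increments [1] count blocks of size ≥ k; block sizes are [1].

Jordan blocks: (-2, 2), (-2, 1), (1, 1)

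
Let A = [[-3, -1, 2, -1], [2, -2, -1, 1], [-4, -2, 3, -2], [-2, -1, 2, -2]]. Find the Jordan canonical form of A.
The characteristic polynomial is det(xI - A) = (x + 1)^4, so the eigenvalues are -1 (algebraic multiplicity 4).

For λ = -1: rank(A + I) = 2, rank((A + I)^2) = 1, rank((A + I)^3) = 0. The eigenspace has dimension 4 - 2 = 2, so there are 2 Jordan blocks; the rank sequence gives block sizes [3, 1].

Assembling the blocks gives the Jordan form J above.

J = [[-1, 1, 0, 0], [0, -1, 1, 0], [0, 0, -1, 0], [0, 0, 0, -1]]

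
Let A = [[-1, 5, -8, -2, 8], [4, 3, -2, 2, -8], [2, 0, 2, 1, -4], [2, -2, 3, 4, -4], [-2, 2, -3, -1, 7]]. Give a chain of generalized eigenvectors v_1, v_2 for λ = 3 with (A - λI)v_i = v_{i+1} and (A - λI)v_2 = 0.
We seek v_1 ∈ ker((A - 3I)^2) \ ker(A - 3I), then set v_{i+1} = (A - 3I) v_i.

One such chain is v_1 = [[2, 5, 2, 0, 0]]^T, v_2 = [[1, 4, 2, 0, 0]]^T. Check: (A - 3I) v_2 = [[0, 0, 0, 0, 0]]^T = 0.

v_1 = [[2, 5, 2, 0, 0]]^T, v_2 = [[1, 4, 2, 0, 0]]^T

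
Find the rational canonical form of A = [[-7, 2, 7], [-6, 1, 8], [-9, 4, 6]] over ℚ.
The invariant factors of A (the non-unit diagonal entries of the Smith normal form of xI - A over ℚ[x]) are x^3 - 5, each dividing the next. The characteristic polynomial is their product, x^3 - 5.

The rational canonical form is the block-diagonal matrix of companion matrices C(f_i):
R = [[0, 0, 5], [1, 0, 0], [0, 1, 0]].

Note the characteristic polynomial does not split into linear factors over ℚ, so A has no Jordan form over ℚ; the rational canonical form exists over any field.

R = [[0, 0, 5], [1, 0, 0], [0, 1, 0]]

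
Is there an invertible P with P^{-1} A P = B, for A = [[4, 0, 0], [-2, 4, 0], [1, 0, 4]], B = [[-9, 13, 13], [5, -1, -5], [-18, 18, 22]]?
Yes.

Two matrices over a field are similar if and only if they have the same invariant factors.

Both A and B have characteristic polynomial (x - 4)^3 and minimal polynomial (x - 4)^2. Computing further, both have invariant factors x - 4, (x - 4)^2. Hence A and B are similar.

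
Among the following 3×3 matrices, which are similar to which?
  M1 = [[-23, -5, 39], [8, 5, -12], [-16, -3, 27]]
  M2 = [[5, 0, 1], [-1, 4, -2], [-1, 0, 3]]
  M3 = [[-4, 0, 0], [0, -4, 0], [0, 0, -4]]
3 classes: {M1}, {M2}, {M3}

Characteristic polynomials: χ_{M1} = (x - 3)^3, χ_{M2} = (x - 4)^3, χ_{M3} = (x + 4)^3.

{M1}: invariant factors (x - 3)^3.

{M2}: invariant factors (x - 4)^3.

{M3}: invariant factors x + 4, x + 4, x + 4.

Matrices are similar if and only if their invariant-factor lists agree; the partition into similarity classes is {M1}, {M2}, {M3}.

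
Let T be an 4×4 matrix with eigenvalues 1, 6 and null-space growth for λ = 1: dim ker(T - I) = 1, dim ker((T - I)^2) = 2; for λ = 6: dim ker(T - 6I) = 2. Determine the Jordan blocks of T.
Jordan blocks: (1, 2), (6, 1), (6, 1)

λ = 1: successive nullity increments [1, 1] count blocks of size ≥ k; block sizes are [2].
λ = 6: successive nullity increments [2] count blocks of size ≥ k; block sizes are [1, 1].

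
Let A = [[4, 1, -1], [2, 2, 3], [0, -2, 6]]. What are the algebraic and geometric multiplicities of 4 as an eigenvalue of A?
The characteristic polynomial is (x - 4)^3, so the factor x - 4 appears with exponent 3: the algebraic multiplicity is 3.

rank(A - 4I) = 2, so the eigenspace has dimension 3 - 2 = 1: the geometric multiplicity is 1.

Since 1 < 3, A is not diagonalizable.

algebraic multiplicity 3, geometric multiplicity 1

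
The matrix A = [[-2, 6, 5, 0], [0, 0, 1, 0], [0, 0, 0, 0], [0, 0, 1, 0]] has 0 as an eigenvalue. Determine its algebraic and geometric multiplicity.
algebraic multiplicity 3, geometric multiplicity 2

The characteristic polynomial is x^3(x + 2), so the factor x appears with exponent 3: the algebraic multiplicity is 3.

rank(A) = 2, so the eigenspace has dimension 4 - 2 = 2: the geometric multiplicity is 2.

Since 2 < 3, A is not diagonalizable.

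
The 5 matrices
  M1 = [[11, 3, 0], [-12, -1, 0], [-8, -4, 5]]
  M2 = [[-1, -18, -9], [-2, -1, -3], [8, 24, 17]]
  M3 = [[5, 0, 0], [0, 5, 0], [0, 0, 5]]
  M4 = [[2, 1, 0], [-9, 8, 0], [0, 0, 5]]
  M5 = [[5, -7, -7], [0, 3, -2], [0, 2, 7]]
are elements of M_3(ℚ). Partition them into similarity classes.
2 classes: {M1, M2, M4, M5}, {M3}

Characteristic polynomials: χ_{M1} = (x - 5)^3, χ_{M2} = (x - 5)^3, χ_{M3} = (x - 5)^3, χ_{M4} = (x - 5)^3, χ_{M5} = (x - 5)^3.

{M1, M2, M4, M5}: invariant factors x - 5, (x - 5)^2.

{M3}: invariant factors x - 5, x - 5, x - 5.

Matrices are similar if and only if their invariant-factor lists agree; the partition into similarity classes is {M1, M2, M4, M5}, {M3}.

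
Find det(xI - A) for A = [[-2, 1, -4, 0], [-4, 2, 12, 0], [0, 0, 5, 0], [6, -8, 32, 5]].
χ_A(x) = x^2(x - 5)^2

xI - A = [[x + 2, -1, 4, 0], [4, x - 2, -12, 0], [0, 0, x - 5, 0], [-6, 8, -32, x - 5]].

Expanding det(xI - A) along the first row:
det(xI - A) = + (x + 2)·det([[x - 2, -12, 0], [0, x - 5, 0], [8, -32, x - 5]]) - (-1)·det([[4, -12, 0], [0, x - 5, 0], [-6, -32, x - 5]]) + (4)·det([[4, x - 2, 0], [0, 0, 0], [-6, 8, x - 5]]) - (0)·det([[4, x - 2, -12], [0, 0, x - 5], [-6, 8, -32]]).

Evaluating gives χ_A(x) = x^4 - 10x^3 + 25x^2 = x^2(x - 5)^2.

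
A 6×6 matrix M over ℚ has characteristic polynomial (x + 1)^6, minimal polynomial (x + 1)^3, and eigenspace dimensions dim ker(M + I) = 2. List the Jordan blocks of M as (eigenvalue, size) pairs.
λ = -1: algebraic multiplicity 6 (exponent in χ_M), largest block size 3 (exponent in m_M), 2 blocks (geometric multiplicity). These force block sizes [3, 3].

Jordan blocks: (-1, 3), (-1, 3)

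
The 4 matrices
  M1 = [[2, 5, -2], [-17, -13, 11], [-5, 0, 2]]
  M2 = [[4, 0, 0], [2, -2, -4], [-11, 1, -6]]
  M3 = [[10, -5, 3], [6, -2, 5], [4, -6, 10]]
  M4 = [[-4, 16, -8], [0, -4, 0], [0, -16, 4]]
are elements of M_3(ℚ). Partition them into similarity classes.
4 classes: {M1}, {M2}, {M3}, {M4}

Characteristic polynomials: χ_{M1} = (x + 3)^3, χ_{M2} = (x - 4)(x + 4)^2, χ_{M3} = (x - 6)^3, χ_{M4} = (x - 4)(x + 4)^2.

{M1}: invariant factors (x + 3)^3.

{M2}: invariant factors (x - 4)(x + 4)^2.

{M3}: invariant factors (x - 6)^3.

{M4}: invariant factors x + 4, (x - 4)(x + 4).

Matrices are similar if and only if their invariant-factor lists agree; the partition into similarity classes is {M1}, {M2}, {M3}, {M4}.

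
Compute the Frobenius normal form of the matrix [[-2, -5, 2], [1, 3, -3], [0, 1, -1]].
R = [[0, 0, -3], [1, 0, -1], [0, 1, 0]]

The invariant factors of A (the non-unit diagonal entries of the Smith normal form of xI - A over ℚ[x]) are x^3 + x + 3, each dividing the next. The characteristic polynomial is their product, x^3 + x + 3.

The rational canonical form is the block-diagonal matrix of companion matrices C(f_i):
R = [[0, 0, -3], [1, 0, -1], [0, 1, 0]].

Note the characteristic polynomial does not split into linear factors over ℚ, so A has no Jordan form over ℚ; the rational canonical form exists over any field.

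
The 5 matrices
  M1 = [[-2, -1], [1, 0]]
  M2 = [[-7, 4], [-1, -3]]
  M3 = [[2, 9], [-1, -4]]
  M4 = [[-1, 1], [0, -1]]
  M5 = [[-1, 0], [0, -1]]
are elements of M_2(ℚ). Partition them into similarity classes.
3 classes: {M1, M3, M4}, {M2}, {M5}

Characteristic polynomials: χ_{M1} = (x + 1)^2, χ_{M2} = (x + 5)^2, χ_{M3} = (x + 1)^2, χ_{M4} = (x + 1)^2, χ_{M5} = (x + 1)^2.

{M1, M3, M4}: invariant factors (x + 1)^2.

{M2}: invariant factors (x + 5)^2.

{M5}: invariant factors x + 1, x + 1.

Matrices are similar if and only if their invariant-factor lists agree; the partition into similarity classes is {M1, M3, M4}, {M2}, {M5}.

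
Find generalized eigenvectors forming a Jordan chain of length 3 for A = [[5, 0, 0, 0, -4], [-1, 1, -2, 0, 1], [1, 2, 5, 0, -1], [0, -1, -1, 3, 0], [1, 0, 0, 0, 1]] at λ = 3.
We seek v_1 ∈ ker((A - 3I)^3) \ ker((A - 3I)^2), then set v_{i+1} = (A - 3I) v_i.

One such chain is v_1 = [[-1, 0, 0, 0, -1]]^T, v_2 = [[2, 0, 0, 0, 1]]^T, v_3 = [[0, -1, 1, 0, 0]]^T. Check: (A - 3I) v_3 = [[0, 0, 0, 0, 0]]^T = 0.

v_1 = [[-1, 0, 0, 0, -1]]^T, v_2 = [[2, 0, 0, 0, 1]]^T, v_3 = [[0, -1, 1, 0, 0]]^T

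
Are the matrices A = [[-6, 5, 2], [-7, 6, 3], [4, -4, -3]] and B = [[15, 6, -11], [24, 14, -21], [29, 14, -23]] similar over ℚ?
No.

trace(A) = -3 but trace(B) = 6. The trace is a similarity invariant, so A and B are not similar.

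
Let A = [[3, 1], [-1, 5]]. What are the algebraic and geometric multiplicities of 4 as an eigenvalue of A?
The characteristic polynomial is (x - 4)^2, so the factor x - 4 appears with exponent 2: the algebraic multiplicity is 2.

rank(A - 4I) = 1, so the eigenspace has dimension 2 - 1 = 1: the geometric multiplicity is 1.

Since 1 < 2, A is not diagonalizable.

algebraic multiplicity 2, geometric multiplicity 1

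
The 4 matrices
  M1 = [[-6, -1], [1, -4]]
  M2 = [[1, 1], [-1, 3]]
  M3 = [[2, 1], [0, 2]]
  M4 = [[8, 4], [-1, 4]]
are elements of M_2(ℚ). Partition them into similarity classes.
3 classes: {M1}, {M2, M3}, {M4}

Characteristic polynomials: χ_{M1} = (x + 5)^2, χ_{M2} = (x - 2)^2, χ_{M3} = (x - 2)^2, χ_{M4} = (x - 6)^2.

{M1}: invariant factors (x + 5)^2.

{M2, M3}: invariant factors (x - 2)^2.

{M4}: invariant factors (x - 6)^2.

Matrices are similar if and only if their invariant-factor lists agree; the partition into similarity classes is {M1}, {M2, M3}, {M4}.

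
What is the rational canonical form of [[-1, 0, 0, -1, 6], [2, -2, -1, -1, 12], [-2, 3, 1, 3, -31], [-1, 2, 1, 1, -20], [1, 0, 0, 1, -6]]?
R = [[0, 0, 0, 0, 0], [1, 0, 0, 0, -9], [0, 1, 0, 0, -21], [0, 0, 1, 0, -18], [0, 0, 0, 1, -7]]

The invariant factors of A (the non-unit diagonal entries of the Smith normal form of xI - A over ℚ[x]) are x(x + 1)(x + 3)(x^2 + 3x + 3), each dividing the next. The characteristic polynomial is their product, x(x + 1)(x + 3)(x^2 + 3x + 3).

The rational canonical form is the block-diagonal matrix of companion matrices C(f_i):
R = [[0, 0, 0, 0, 0], [1, 0, 0, 0, -9], [0, 1, 0, 0, -21], [0, 0, 1, 0, -18], [0, 0, 0, 1, -7]].

Note the characteristic polynomial does not split into linear factors over ℚ, so A has no Jordan form over ℚ; the rational canonical form exists over any field.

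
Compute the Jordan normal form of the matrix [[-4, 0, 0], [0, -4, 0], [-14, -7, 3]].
The characteristic polynomial is det(xI - A) = (x - 3)(x + 4)^2, so the eigenvalues are -4 (algebraic multiplicity 2), 3 (algebraic multiplicity 1).

For λ = -4: rank(A + 4I) = 1. The eigenspace has dimension 3 - 1 = 2, so there are 2 Jordan blocks; the rank sequence gives block sizes [1, 1].

For λ = 3: algebraic multiplicity 1 gives one 1×1 block.

Assembling the blocks gives the Jordan form J above.

J = [[-4, 0, 0], [0, -4, 0], [0, 0, 3]]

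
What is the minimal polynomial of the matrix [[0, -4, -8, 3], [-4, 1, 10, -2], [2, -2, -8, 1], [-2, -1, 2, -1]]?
m_A(x) = x(x + 2)(x + 3)^2

The characteristic polynomial factors as x(x + 2)(x + 3)^2. The minimal polynomial is ∏(x - λ)^{k_λ} where k_λ is the size of the largest Jordan block at λ.

For λ = -3: rank(A + 3I) = 3, and the largest Jordan block has size 2 (the smallest k with rank((A + 3I)^k) = rank((A + 3I)^(k+1))).
For λ = -2: rank(A + 2I) = 3, and the largest Jordan block has size 1 (the smallest k with rank((A + 2I)^k) = rank((A + 2I)^(k+1))).
For λ = 0: rank(A) = 3, and the largest Jordan block has size 1 (the smallest k with rank(A^k) = rank(A^(k+1))).

So m_A(x) = x(x + 2)(x + 3)^2.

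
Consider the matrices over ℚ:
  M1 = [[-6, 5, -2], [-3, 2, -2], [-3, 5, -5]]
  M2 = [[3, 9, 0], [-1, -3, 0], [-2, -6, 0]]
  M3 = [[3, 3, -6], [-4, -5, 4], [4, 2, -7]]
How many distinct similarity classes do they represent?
Characteristic polynomials: χ_{M1} = (x + 3)^3, χ_{M2} = x^3, χ_{M3} = (x + 3)^3.

{M1, M3}: invariant factors x + 3, (x + 3)^2.

{M2}: invariant factors x, x^2.

Matrices are similar if and only if their invariant-factor lists agree; the partition into similarity classes is {M1, M3}, {M2}.

2 classes: {M1, M3}, {M2}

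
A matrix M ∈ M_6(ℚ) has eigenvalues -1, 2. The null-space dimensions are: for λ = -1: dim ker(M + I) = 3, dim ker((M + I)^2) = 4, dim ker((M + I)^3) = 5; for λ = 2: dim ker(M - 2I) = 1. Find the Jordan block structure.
Jordan blocks: (-1, 3), (-1, 1), (-1, 1), (2, 1)

λ = -1: successive nullity increments [3, 1, 1] count blocks of size ≥ k; block sizes are [3, 1, 1].
λ = 2: successive nullity increments [1] count blocks of size ≥ k; block sizes are [1].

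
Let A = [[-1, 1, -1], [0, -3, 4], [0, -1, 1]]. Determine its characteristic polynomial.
χ_A(x) = (x + 1)^3

xI - A = [[x + 1, -1, 1], [0, x + 3, -4], [0, 1, x - 1]].

Expanding det(xI - A) along the first row:
det(xI - A) = + (x + 1)·det([[x + 3, -4], [1, x - 1]]) - (-1)·det([[0, -4], [0, x - 1]]) + (1)·det([[0, x + 3], [0, 1]]).

Evaluating gives χ_A(x) = x^3 + 3x^2 + 3x + 1 = (x + 1)^3.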